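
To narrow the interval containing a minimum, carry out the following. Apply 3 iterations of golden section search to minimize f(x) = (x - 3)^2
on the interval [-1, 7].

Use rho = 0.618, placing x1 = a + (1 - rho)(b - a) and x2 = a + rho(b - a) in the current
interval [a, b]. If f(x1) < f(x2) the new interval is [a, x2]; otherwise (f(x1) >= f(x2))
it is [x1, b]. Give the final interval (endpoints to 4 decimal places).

Golden section search for min of f(x) = (x - 3)^2 on [-1, 7].
Each step: x1 = a + (1 - rho)(b - a), x2 = a + rho(b - a); if f(x1) < f(x2) keep [a, x2], otherwise keep [x1, b].
Step 1: [-1.0000, 7.0000], x1=2.0560 (f=0.8911), x2=3.9440 (f=0.8911); f(x1) = f(x2) (tie, not '<') => keep [2.0560, 7.0000]
Step 2: [2.0560, 7.0000], x1=3.9446 (f=0.8923), x2=5.1114 (f=4.4580); f(x1) < f(x2) => keep [2.0560, 5.1114]
Step 3: [2.0560, 5.1114], x1=3.2232 (f=0.0498), x2=3.9442 (f=0.8916); f(x1) < f(x2) => keep [2.0560, 3.9442]
Final interval: [2.0560, 3.9442]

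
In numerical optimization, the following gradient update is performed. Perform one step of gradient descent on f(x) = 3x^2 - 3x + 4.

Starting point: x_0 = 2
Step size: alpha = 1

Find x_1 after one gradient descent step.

f(x) = 3x^2 - 3x + 4
f'(x) = 6x - 3
f'(2) = 6*2 + (-3) = 9
x_1 = x_0 - alpha * f'(x_0) = 2 - 1 * 9 = -7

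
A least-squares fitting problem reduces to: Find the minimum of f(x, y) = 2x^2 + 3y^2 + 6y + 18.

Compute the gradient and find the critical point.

f(x,y) = 2x^2 + 3y^2 + 6y + 18
df/dx = 4x + (0) = 0  =>  x = 0
df/dy = 6y + (6) = 0  =>  y = -1
f(0, -1) = 2*(0)^2 + 3*(-1)^2 + 6*(-1) + 18 = 15
Hessian is diagonal with entries 4, 6 > 0, so this is a minimum.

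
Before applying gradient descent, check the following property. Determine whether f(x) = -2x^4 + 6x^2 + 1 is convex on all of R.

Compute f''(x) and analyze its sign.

f(x) = -2x^4 + 6x^2 + 1
f'(x) = -8x^3 + 12x
f''(x) = -24x^2 + 12
f''(x) = -24x^2 + 12 -> -inf as |x| -> inf
Therefore, f is not globally convex on R.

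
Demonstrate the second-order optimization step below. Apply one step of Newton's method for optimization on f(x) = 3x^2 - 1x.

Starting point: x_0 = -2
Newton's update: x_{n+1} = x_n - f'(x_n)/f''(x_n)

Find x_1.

f(x) = 3x^2 - 1x
f'(x) = 6x + (-1), f''(x) = 6
Newton step: x_1 = x_0 - f'(x_0)/f''(x_0)
f'(-2) = -13
x_1 = -2 - -13/6 = 1/6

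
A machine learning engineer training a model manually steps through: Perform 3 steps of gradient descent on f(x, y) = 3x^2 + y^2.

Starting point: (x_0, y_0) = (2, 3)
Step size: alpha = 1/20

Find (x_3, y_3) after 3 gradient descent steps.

f(x,y) = 3x^2 + y^2
grad_x = 6x + 0y, grad_y = 2y + 0x
Step 1: grad = (12, 6), (7/5, 27/10)
Step 2: grad = (42/5, 27/5), (49/50, 243/100)
Step 3: grad = (147/25, 243/50), (343/500, 2187/1000)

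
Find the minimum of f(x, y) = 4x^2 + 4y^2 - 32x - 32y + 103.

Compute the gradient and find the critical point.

f(x,y) = 4x^2 + 4y^2 - 32x - 32y + 103
df/dx = 8x + (-32) = 0  =>  x = 4
df/dy = 8y + (-32) = 0  =>  y = 4
f(4, 4) = 4*(4)^2 + 4*(4)^2 + -32*(4) + -32*(4) + 103 = -25
Hessian is diagonal with entries 8, 8 > 0, so this is a minimum.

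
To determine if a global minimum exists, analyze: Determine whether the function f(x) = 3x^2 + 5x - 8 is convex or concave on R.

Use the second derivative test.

f(x) = 3x^2 + 5x - 8
f'(x) = 6x + 5
f''(x) = 6
Since f''(x) = 6 > 0 for all x, f is convex on R.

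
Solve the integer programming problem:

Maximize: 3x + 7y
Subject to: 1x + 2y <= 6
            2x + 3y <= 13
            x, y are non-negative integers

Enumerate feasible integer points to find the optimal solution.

Constraint 1: 1x + 2y <= 6
Constraint 2: 2x + 3y <= 13
Feasible x range (need y >= 0): 0 <= x <= min(6/1, 13/2) => x in {0, ..., 6}.
Enumerate feasible integer points row by row (the coefficient of y is 7 > 0, so for each x the largest feasible y gives the best value):
  x = 0: y <= min((6 - 1*0)/2, (13 - 2*0)/3) => y in {0, ..., 3}; best 3*0 + 7*3 = 21
  x = 1: y <= min((6 - 1*1)/2, (13 - 2*1)/3) => y in {0, ..., 2}; best 3*1 + 7*2 = 17
  x = 2: y <= min((6 - 1*2)/2, (13 - 2*2)/3) => y in {0, ..., 2}; best 3*2 + 7*2 = 20
  x = 3: y <= min((6 - 1*3)/2, (13 - 2*3)/3) => y in {0, ..., 1}; best 3*3 + 7*1 = 16
  x = 4: y <= min((6 - 1*4)/2, (13 - 2*4)/3) => y in {0, ..., 1}; best 3*4 + 7*1 = 19
  x = 5: y <= min((6 - 1*5)/2, (13 - 2*5)/3) => y in {0}; best 3*5 + 7*0 = 15
  x = 6: y <= min((6 - 1*6)/2, (13 - 2*6)/3) => y in {0}; best 3*6 + 7*0 = 18
The maximum 3x + 7y = 21 is achieved at x = 0, y = 3.
Check: 1*0 + 2*3 = 6 <= 6 and 2*0 + 3*3 = 9 <= 13.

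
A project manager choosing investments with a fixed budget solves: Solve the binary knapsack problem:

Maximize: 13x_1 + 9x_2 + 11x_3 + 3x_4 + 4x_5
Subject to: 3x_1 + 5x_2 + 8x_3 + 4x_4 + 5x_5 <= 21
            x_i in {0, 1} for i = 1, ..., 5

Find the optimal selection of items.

Items: item 1 (v=13, w=3), item 2 (v=9, w=5), item 3 (v=11, w=8), item 4 (v=3, w=4), item 5 (v=4, w=5)
Capacity: 21
Checking all 32 subsets (w = total weight, v = total value):
  {}: w = 0, v = 0
  {1}: w = 3, v = 13
  {2}: w = 5, v = 9
  {3}: w = 8, v = 11
  {4}: w = 4, v = 3
  {5}: w = 5, v = 4
  {1, 2}: w = 8, v = 22
  {1, 3}: w = 11, v = 24
  {1, 4}: w = 7, v = 16
  {1, 5}: w = 8, v = 17
  {2, 3}: w = 13, v = 20
  {2, 4}: w = 9, v = 12
  {2, 5}: w = 10, v = 13
  {3, 4}: w = 12, v = 14
  {3, 5}: w = 13, v = 15
  {4, 5}: w = 9, v = 7
  {1, 2, 3}: w = 16, v = 33
  {1, 2, 4}: w = 12, v = 25
  {1, 2, 5}: w = 13, v = 26
  {1, 3, 4}: w = 15, v = 27
  {1, 3, 5}: w = 16, v = 28
  {1, 4, 5}: w = 12, v = 20
  {2, 3, 4}: w = 17, v = 23
  {2, 3, 5}: w = 18, v = 24
  {2, 4, 5}: w = 14, v = 16
  {3, 4, 5}: w = 17, v = 18
  {1, 2, 3, 4}: w = 20, v = 36
  {1, 2, 3, 5}: w = 21, v = 37
  {1, 2, 4, 5}: w = 17, v = 29
  {1, 3, 4, 5}: w = 20, v = 31
  {2, 3, 4, 5}: w = 22 > 21, infeasible
  {1, 2, 3, 4, 5}: w = 25 > 21, infeasible
Best feasible subset: items [1, 2, 3, 5]
Total weight: 21 <= 21, total value: 37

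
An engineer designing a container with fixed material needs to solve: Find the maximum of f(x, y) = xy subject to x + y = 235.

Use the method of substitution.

Substitute y = 235 - x into f(x,y) = xy:
g(x) = x(235 - x) = 235x - x^2
g'(x) = 235 - 2x = 0  =>  x = 235/2
y = 235 - 235/2 = 235/2
Maximum value = (235/2) * (235/2) = 55225/4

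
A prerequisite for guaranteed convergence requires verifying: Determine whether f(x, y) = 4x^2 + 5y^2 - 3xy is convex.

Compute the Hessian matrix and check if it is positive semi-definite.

f(x,y) = 4x^2 + 5y^2 - 3xy
Hessian H = [[8, -3], [-3, 10]]
trace(H) = 18, det(H) = 71
Eigenvalues: (18 +/- sqrt(40)) / 2 = 12.16, 5.838
Since both eigenvalues > 0, f is convex.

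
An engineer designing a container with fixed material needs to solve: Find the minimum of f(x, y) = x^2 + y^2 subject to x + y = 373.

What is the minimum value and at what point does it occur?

Substitute y = 373 - x into f(x,y) = x^2 + y^2:
g(x) = x^2 + (373 - x)^2 = 2x^2 - 746x + 139129
g'(x) = 4x - 746 = 0  =>  x = 373/2
y = 373 - 373/2 = 373/2
Minimum value = (373/2)^2 + (373/2)^2 = 139129/2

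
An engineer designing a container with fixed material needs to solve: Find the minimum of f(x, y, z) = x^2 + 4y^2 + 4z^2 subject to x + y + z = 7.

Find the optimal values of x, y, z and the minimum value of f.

Using Lagrange multipliers on f = x^2 + 4y^2 + 4z^2 with constraint x + y + z = 7:
Conditions: 2*1*x = lambda, 2*4*y = lambda, 2*4*z = lambda
So x = lambda/2, y = lambda/8, z = lambda/8
Substituting into constraint: lambda * (3/4) = 7
lambda = 28/3
x = 14/3, y = 7/6, z = 7/6
Minimum value = 98/3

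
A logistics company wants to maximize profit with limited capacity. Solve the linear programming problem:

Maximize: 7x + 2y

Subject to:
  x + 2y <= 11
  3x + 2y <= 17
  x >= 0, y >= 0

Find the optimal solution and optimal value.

Feasible vertices: (0, 0), (0, 11/2), (3, 4), (17/3, 0)
Objective 7x + 2y at each:
  (0, 0): 0
  (0, 11/2): 11
  (3, 4): 29
  (17/3, 0): 119/3
Maximum is 119/3 at (17/3, 0).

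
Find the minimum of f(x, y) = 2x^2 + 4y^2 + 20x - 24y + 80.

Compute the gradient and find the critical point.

f(x,y) = 2x^2 + 4y^2 + 20x - 24y + 80
df/dx = 4x + (20) = 0  =>  x = -5
df/dy = 8y + (-24) = 0  =>  y = 3
f(-5, 3) = 2*(-5)^2 + 4*(3)^2 + 20*(-5) + -24*(3) + 80 = -6
Hessian is diagonal with entries 4, 8 > 0, so this is a minimum.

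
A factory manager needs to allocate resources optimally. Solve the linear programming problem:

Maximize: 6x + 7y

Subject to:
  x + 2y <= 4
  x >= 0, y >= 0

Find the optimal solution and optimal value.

The feasible region has vertices at [(0, 0), (4, 0), (0, 2)].
Checking objective 6x + 7y at each vertex:
  (0, 0): 6*0 + 7*0 = 0
  (4, 0): 6*4 + 7*0 = 24
  (0, 2): 6*0 + 7*2 = 14
Maximum is 24 at (4, 0).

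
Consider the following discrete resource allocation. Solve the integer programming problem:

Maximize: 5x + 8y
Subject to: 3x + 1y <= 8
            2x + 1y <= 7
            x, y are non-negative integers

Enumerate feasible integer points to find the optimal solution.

Constraint 1: 3x + 1y <= 8
Constraint 2: 2x + 1y <= 7
Feasible x range (need y >= 0): 0 <= x <= min(8/3, 7/2) => x in {0, ..., 2}.
Enumerate feasible integer points row by row (the coefficient of y is 8 > 0, so for each x the largest feasible y gives the best value):
  x = 0: y <= min((8 - 3*0)/1, (7 - 2*0)/1) => y in {0, ..., 7}; best 5*0 + 8*7 = 56
  x = 1: y <= min((8 - 3*1)/1, (7 - 2*1)/1) => y in {0, ..., 5}; best 5*1 + 8*5 = 45
  x = 2: y <= min((8 - 3*2)/1, (7 - 2*2)/1) => y in {0, ..., 2}; best 5*2 + 8*2 = 26
The maximum 5x + 8y = 56 is achieved at x = 0, y = 7.
Check: 3*0 + 1*7 = 7 <= 8 and 2*0 + 1*7 = 7 <= 7.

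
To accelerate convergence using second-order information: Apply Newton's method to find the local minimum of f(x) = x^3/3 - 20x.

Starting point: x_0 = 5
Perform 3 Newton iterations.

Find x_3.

f(x) = x^3/3 - 20x
f'(x) = x^2 - 20, f''(x) = 2x
Newton update: x_{n+1} = x_n - (x_n^2 - 20)/(2*x_n)
Step 1: x_0 = 5, f'=5, f''=10, x_1 = 9/2
Step 2: x_1 = 9/2, f'=1/4, f''=9, x_2 = 161/36
Step 3: x_2 = 161/36, f'=1/1296, f''=161/18, x_3 = 51841/11592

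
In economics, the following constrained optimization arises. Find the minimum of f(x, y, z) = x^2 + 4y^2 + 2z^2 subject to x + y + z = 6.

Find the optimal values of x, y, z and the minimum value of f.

Using Lagrange multipliers on f = x^2 + 4y^2 + 2z^2 with constraint x + y + z = 6:
Conditions: 2*1*x = lambda, 2*4*y = lambda, 2*2*z = lambda
So x = lambda/2, y = lambda/8, z = lambda/4
Substituting into constraint: lambda * (7/8) = 6
lambda = 48/7
x = 24/7, y = 6/7, z = 12/7
Minimum value = 144/7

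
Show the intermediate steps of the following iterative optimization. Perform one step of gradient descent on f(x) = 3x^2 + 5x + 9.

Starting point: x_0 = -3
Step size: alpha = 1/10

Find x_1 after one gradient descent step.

f(x) = 3x^2 + 5x + 9
f'(x) = 6x + 5
f'(-3) = 6*-3 + (5) = -13
x_1 = x_0 - alpha * f'(x_0) = -3 - 1/10 * -13 = -17/10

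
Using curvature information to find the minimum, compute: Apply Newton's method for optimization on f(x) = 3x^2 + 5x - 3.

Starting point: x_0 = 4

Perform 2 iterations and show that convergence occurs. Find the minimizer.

f(x) = 3x^2 + 5x - 3, f'(x) = 6x + (5), f''(x) = 6
Step 1: f'(4) = 29, x_1 = 4 - 29/6 = -5/6
Step 2: f'(-5/6) = 0, x_2 = -5/6 (converged)
Newton's method converges in 1 step for quadratics.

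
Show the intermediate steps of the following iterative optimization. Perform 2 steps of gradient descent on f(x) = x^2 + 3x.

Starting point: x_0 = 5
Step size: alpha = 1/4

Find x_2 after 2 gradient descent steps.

f(x) = x^2 + 3x, f'(x) = 2x + (3)
Step 1: f'(5) = 13, x_1 = 5 - 1/4 * 13 = 7/4
Step 2: f'(7/4) = 13/2, x_2 = 7/4 - 1/4 * 13/2 = 1/8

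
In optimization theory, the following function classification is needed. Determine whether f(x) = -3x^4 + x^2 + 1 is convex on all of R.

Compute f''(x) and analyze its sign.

f(x) = -3x^4 + x^2 + 1
f'(x) = -12x^3 + 2x
f''(x) = -36x^2 + 2
f''(x) = -36x^2 + 2 -> -inf as |x| -> inf
Therefore, f is not globally convex on R.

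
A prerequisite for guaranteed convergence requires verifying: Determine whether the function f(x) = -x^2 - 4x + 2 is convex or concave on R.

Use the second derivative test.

f(x) = -x^2 - 4x + 2
f'(x) = -2x - 4
f''(x) = -2
Since f''(x) = -2 < 0 for all x, f is concave on R.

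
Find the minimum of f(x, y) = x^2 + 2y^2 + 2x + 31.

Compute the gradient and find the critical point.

f(x,y) = x^2 + 2y^2 + 2x + 31
df/dx = 2x + (2) = 0  =>  x = -1
df/dy = 4y + (0) = 0  =>  y = 0
f(-1, 0) = 1*(-1)^2 + 2*(0)^2 + 2*(-1) + 31 = 30
Hessian is diagonal with entries 2, 4 > 0, so this is a minimum.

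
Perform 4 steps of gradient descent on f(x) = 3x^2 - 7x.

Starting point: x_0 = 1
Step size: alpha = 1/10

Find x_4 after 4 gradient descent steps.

f(x) = 3x^2 - 7x, f'(x) = 6x + (-7)
Step 1: f'(1) = -1, x_1 = 1 - 1/10 * -1 = 11/10
Step 2: f'(11/10) = -2/5, x_2 = 11/10 - 1/10 * -2/5 = 57/50
Step 3: f'(57/50) = -4/25, x_3 = 57/50 - 1/10 * -4/25 = 289/250
Step 4: f'(289/250) = -8/125, x_4 = 289/250 - 1/10 * -8/125 = 1453/1250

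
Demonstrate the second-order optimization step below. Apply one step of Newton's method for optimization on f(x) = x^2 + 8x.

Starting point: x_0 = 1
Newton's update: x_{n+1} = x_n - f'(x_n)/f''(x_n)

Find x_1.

f(x) = x^2 + 8x
f'(x) = 2x + (8), f''(x) = 2
Newton step: x_1 = x_0 - f'(x_0)/f''(x_0)
f'(1) = 10
x_1 = 1 - 10/2 = -4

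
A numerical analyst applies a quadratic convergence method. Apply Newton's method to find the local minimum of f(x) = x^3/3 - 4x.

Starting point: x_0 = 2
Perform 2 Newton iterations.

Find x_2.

f(x) = x^3/3 - 4x
f'(x) = x^2 - 4, f''(x) = 2x
Newton update: x_{n+1} = x_n - (x_n^2 - 4)/(2*x_n)
Step 1: x_0 = 2, f'=0, f''=4, x_1 = 2
Step 2: x_1 = 2, f'=0, f''=4, x_2 = 2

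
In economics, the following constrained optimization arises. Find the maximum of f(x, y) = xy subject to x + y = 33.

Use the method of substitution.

Substitute y = 33 - x into f(x,y) = xy:
g(x) = x(33 - x) = 33x - x^2
g'(x) = 33 - 2x = 0  =>  x = 33/2
y = 33 - 33/2 = 33/2
Maximum value = (33/2) * (33/2) = 1089/4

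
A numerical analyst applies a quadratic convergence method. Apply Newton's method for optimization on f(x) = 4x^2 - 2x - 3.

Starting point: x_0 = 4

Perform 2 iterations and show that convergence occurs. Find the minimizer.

f(x) = 4x^2 - 2x - 3, f'(x) = 8x + (-2), f''(x) = 8
Step 1: f'(4) = 30, x_1 = 4 - 30/8 = 1/4
Step 2: f'(1/4) = 0, x_2 = 1/4 (converged)
Newton's method converges in 1 step for quadratics.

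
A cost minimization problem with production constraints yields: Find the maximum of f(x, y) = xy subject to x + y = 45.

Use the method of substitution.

Substitute y = 45 - x into f(x,y) = xy:
g(x) = x(45 - x) = 45x - x^2
g'(x) = 45 - 2x = 0  =>  x = 45/2
y = 45 - 45/2 = 45/2
Maximum value = (45/2) * (45/2) = 2025/4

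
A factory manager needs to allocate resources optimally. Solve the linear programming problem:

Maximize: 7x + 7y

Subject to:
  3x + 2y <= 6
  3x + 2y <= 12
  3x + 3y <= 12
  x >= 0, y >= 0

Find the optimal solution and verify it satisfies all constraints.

Feasible vertices: (0, 0), (0, 3), (2, 0)
Objective 7x + 7y at each vertex:
  (0, 0): 0
  (0, 3): 21
  (2, 0): 14
Maximum is 21 at (0, 3).
Verify constraints at (x, y) = (0, 3):
  3*0 + 2*3 = 6 <= 6 (active)
  3*0 + 2*3 = 6 <= 12
  3*0 + 3*3 = 9 <= 12
  x = 0 >= 0, y = 3 >= 0. All constraints satisfied.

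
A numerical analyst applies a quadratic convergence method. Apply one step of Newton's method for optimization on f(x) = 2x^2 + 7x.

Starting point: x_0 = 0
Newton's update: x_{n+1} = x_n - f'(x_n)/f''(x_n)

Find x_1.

f(x) = 2x^2 + 7x
f'(x) = 4x + (7), f''(x) = 4
Newton step: x_1 = x_0 - f'(x_0)/f''(x_0)
f'(0) = 7
x_1 = 0 - 7/4 = -7/4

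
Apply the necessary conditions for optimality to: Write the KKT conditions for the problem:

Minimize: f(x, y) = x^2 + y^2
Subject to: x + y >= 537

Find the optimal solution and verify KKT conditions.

KKT conditions for min x^2 + y^2 s.t. x + y >= 537:
Stationarity: 2x = mu, 2y = mu
So x = y = mu/2.
Complementary slackness: mu*(x + y - 537) = 0
Primal feasibility: x + y >= 537; dual feasibility: mu >= 0
If mu = 0 then x = y = 0, but 0 + 0 < 537 is infeasible, so the constraint is active.
Constraint active: x + y = 2*(mu/2) = 537 => mu = 537
x = y = 537/2, f = 288369/2
Verify: stationarity 2*(537/2) = 537 = mu; primal 537/2 + 537/2 = 537 >= 537; dual mu = 537 >= 0; complementary slackness 537*(537 - 537) = 0. All KKT conditions hold.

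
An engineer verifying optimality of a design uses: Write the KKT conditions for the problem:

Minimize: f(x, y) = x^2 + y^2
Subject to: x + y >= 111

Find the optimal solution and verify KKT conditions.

KKT conditions for min x^2 + y^2 s.t. x + y >= 111:
Stationarity: 2x = mu, 2y = mu
So x = y = mu/2.
Complementary slackness: mu*(x + y - 111) = 0
Primal feasibility: x + y >= 111; dual feasibility: mu >= 0
If mu = 0 then x = y = 0, but 0 + 0 < 111 is infeasible, so the constraint is active.
Constraint active: x + y = 2*(mu/2) = 111 => mu = 111
x = y = 111/2, f = 12321/2
Verify: stationarity 2*(111/2) = 111 = mu; primal 111/2 + 111/2 = 111 >= 111; dual mu = 111 >= 0; complementary slackness 111*(111 - 111) = 0. All KKT conditions hold.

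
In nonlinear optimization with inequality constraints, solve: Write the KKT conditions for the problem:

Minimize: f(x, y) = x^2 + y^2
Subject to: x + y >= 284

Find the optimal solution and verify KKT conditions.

KKT conditions for min x^2 + y^2 s.t. x + y >= 284:
Stationarity: 2x = mu, 2y = mu
So x = y = mu/2.
Complementary slackness: mu*(x + y - 284) = 0
Primal feasibility: x + y >= 284; dual feasibility: mu >= 0
If mu = 0 then x = y = 0, but 0 + 0 < 284 is infeasible, so the constraint is active.
Constraint active: x + y = 2*(mu/2) = 284 => mu = 284
x = y = 142, f = 40328
Verify: stationarity 2*142 = 284 = mu; primal 142 + 142 = 284 >= 284; dual mu = 284 >= 0; complementary slackness 284*(284 - 284) = 0. All KKT conditions hold.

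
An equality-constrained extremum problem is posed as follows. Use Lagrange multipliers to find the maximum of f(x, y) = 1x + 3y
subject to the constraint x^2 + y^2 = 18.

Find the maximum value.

Set up Lagrange conditions: grad f = lambda * grad g
  1 = 2*lambda*x
  3 = 2*lambda*y
From these: x/y = 1/3, so x = 1t, y = 3t for some t.
Substitute into constraint: (1t)^2 + (3t)^2 = 18
  t^2 * 10 = 18
  t = sqrt(18/10)
Maximum = 1*x + 3*y = (1^2 + 3^2)*t = 10 * sqrt(18/10) = sqrt(180)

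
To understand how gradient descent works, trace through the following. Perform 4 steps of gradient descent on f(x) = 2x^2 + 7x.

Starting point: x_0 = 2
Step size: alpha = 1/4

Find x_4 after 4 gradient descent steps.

f(x) = 2x^2 + 7x, f'(x) = 4x + (7)
Step 1: f'(2) = 15, x_1 = 2 - 1/4 * 15 = -7/4
Step 2: f'(-7/4) = 0, x_2 = -7/4 - 1/4 * 0 = -7/4
Step 3: f'(-7/4) = 0, x_3 = -7/4 - 1/4 * 0 = -7/4
Step 4: f'(-7/4) = 0, x_4 = -7/4 - 1/4 * 0 = -7/4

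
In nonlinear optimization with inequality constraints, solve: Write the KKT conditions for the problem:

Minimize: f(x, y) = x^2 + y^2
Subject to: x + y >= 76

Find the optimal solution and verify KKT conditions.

KKT conditions for min x^2 + y^2 s.t. x + y >= 76:
Stationarity: 2x = mu, 2y = mu
So x = y = mu/2.
Complementary slackness: mu*(x + y - 76) = 0
Primal feasibility: x + y >= 76; dual feasibility: mu >= 0
If mu = 0 then x = y = 0, but 0 + 0 < 76 is infeasible, so the constraint is active.
Constraint active: x + y = 2*(mu/2) = 76 => mu = 76
x = y = 38, f = 2888
Verify: stationarity 2*38 = 76 = mu; primal 38 + 38 = 76 >= 76; dual mu = 76 >= 0; complementary slackness 76*(76 - 76) = 0. All KKT conditions hold.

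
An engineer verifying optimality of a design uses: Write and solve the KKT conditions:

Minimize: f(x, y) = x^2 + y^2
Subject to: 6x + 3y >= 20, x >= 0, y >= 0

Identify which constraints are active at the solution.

KKT conditions for min x^2 + y^2 s.t. 6x + 3y >= 20, x >= 0, y >= 0:
Stationarity: 2x = mu*6 + mu_x, 2y = mu*3 + mu_y, with mu, mu_x, mu_y >= 0
Complementary slackness: mu*(6x + 3y - 20) = 0, mu_x*x = 0, mu_y*y = 0
(0, 0) is infeasible (6*0 + 3*0 < 20), so if mu = 0 stationarity would force x = mu_x/2 >= 0, y = mu_y/2 >= 0 with mu_x*x = mu_y*y = 0, i.e. x = y = 0: contradiction. Hence mu > 0 and 6x + 3y = 20 is active.
Try x > 0, y > 0 (so mu_x = mu_y = 0): x = 6*mu/2, y = 3*mu/2
Substitute: 6*(6*mu/2) + 3*(3*mu/2) = 20
  mu*45/2 = 20 => mu = 8/9
x* = 8/3 > 0, y* = 4/3 > 0, consistent with mu_x = mu_y = 0.
f is convex and the constraints are linear, so this KKT point is the global minimum.
f* = 80/9
Active constraints: 6x + 3y >= 20 (holds with equality, mu = 8/9 > 0); x >= 0 and y >= 0 are inactive (mu_x = mu_y = 0).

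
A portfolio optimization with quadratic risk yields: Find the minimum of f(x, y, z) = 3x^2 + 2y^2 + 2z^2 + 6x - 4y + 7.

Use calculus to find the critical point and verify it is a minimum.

f(x,y,z) = 3x^2 + 2y^2 + 2z^2 + 6x - 4y + 7
df/dx = 6x + (6) = 0 => x = -1
df/dy = 4y + (-4) = 0 => y = 1
df/dz = 4z + (0) = 0 => z = 0
f(-1,1,0) = 3*(-1)^2 + 2*(1)^2 + 2*(0)^2 + 6*(-1) + -4*(1) + 7 = 2
Hessian is diagonal with entries 6, 4, 4 > 0, confirmed minimum.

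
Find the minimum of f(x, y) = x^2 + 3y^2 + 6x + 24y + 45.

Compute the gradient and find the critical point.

f(x,y) = x^2 + 3y^2 + 6x + 24y + 45
df/dx = 2x + (6) = 0  =>  x = -3
df/dy = 6y + (24) = 0  =>  y = -4
f(-3, -4) = 1*(-3)^2 + 3*(-4)^2 + 6*(-3) + 24*(-4) + 45 = -12
Hessian is diagonal with entries 2, 6 > 0, so this is a minimum.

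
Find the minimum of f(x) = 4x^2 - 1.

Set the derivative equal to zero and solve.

f(x) = 4x^2 - 1
f'(x) = 8x + (0) = 0
x = 0/8 = 0
f(0) = -1
Since f''(x) = 8 > 0, this is a minimum.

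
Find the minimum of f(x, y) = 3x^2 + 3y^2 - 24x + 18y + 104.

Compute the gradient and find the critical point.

f(x,y) = 3x^2 + 3y^2 - 24x + 18y + 104
df/dx = 6x + (-24) = 0  =>  x = 4
df/dy = 6y + (18) = 0  =>  y = -3
f(4, -3) = 3*(4)^2 + 3*(-3)^2 + -24*(4) + 18*(-3) + 104 = 29
Hessian is diagonal with entries 6, 6 > 0, so this is a minimum.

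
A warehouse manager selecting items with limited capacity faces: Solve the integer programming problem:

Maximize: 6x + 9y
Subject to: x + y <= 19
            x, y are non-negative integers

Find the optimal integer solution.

Objective: 6x + 9y, constraint: x + y <= 19
Coefficient of y is 9 > coefficient of x is 6, so allocate the entire budget to y.
Optimal: x = 0, y = 19, value = 171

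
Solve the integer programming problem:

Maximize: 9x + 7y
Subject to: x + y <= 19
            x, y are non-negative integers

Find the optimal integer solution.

Objective: 9x + 7y, constraint: x + y <= 19
Coefficient of x is 9 >= coefficient of y is 7, so allocate the entire budget to x.
Optimal: x = 19, y = 0, value = 171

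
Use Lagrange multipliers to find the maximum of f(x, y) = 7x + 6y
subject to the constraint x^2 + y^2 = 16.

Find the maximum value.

Set up Lagrange conditions: grad f = lambda * grad g
  7 = 2*lambda*x
  6 = 2*lambda*y
From these: x/y = 7/6, so x = 7t, y = 6t for some t.
Substitute into constraint: (7t)^2 + (6t)^2 = 16
  t^2 * 85 = 16
  t = sqrt(16/85)
Maximum = 7*x + 6*y = (7^2 + 6^2)*t = 85 * sqrt(16/85) = sqrt(1360)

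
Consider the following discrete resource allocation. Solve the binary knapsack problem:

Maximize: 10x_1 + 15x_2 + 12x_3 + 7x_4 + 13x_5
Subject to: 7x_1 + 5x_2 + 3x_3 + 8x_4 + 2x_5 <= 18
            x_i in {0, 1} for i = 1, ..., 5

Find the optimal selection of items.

Items: item 1 (v=10, w=7), item 2 (v=15, w=5), item 3 (v=12, w=3), item 4 (v=7, w=8), item 5 (v=13, w=2)
Capacity: 18
Checking all 32 subsets (w = total weight, v = total value):
  {}: w = 0, v = 0
  {1}: w = 7, v = 10
  {2}: w = 5, v = 15
  {3}: w = 3, v = 12
  {4}: w = 8, v = 7
  {5}: w = 2, v = 13
  {1, 2}: w = 12, v = 25
  {1, 3}: w = 10, v = 22
  {1, 4}: w = 15, v = 17
  {1, 5}: w = 9, v = 23
  {2, 3}: w = 8, v = 27
  {2, 4}: w = 13, v = 22
  {2, 5}: w = 7, v = 28
  {3, 4}: w = 11, v = 19
  {3, 5}: w = 5, v = 25
  {4, 5}: w = 10, v = 20
  {1, 2, 3}: w = 15, v = 37
  {1, 2, 4}: w = 20 > 18, infeasible
  {1, 2, 5}: w = 14, v = 38
  {1, 3, 4}: w = 18, v = 29
  {1, 3, 5}: w = 12, v = 35
  {1, 4, 5}: w = 17, v = 30
  {2, 3, 4}: w = 16, v = 34
  {2, 3, 5}: w = 10, v = 40
  {2, 4, 5}: w = 15, v = 35
  {3, 4, 5}: w = 13, v = 32
  {1, 2, 3, 4}: w = 23 > 18, infeasible
  {1, 2, 3, 5}: w = 17, v = 50
  {1, 2, 4, 5}: w = 22 > 18, infeasible
  {1, 3, 4, 5}: w = 20 > 18, infeasible
  {2, 3, 4, 5}: w = 18, v = 47
  {1, 2, 3, 4, 5}: w = 25 > 18, infeasible
Best feasible subset: items [1, 2, 3, 5]
Total weight: 17 <= 18, total value: 50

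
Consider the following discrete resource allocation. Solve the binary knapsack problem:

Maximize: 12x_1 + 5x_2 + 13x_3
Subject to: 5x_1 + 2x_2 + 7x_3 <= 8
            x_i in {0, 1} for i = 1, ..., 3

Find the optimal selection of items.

Items: item 1 (v=12, w=5), item 2 (v=5, w=2), item 3 (v=13, w=7)
Capacity: 8
Checking all 8 subsets (w = total weight, v = total value):
  {}: w = 0, v = 0
  {1}: w = 5, v = 12
  {2}: w = 2, v = 5
  {3}: w = 7, v = 13
  {1, 2}: w = 7, v = 17
  {1, 3}: w = 12 > 8, infeasible
  {2, 3}: w = 9 > 8, infeasible
  {1, 2, 3}: w = 14 > 8, infeasible
Best feasible subset: items [1, 2]
Total weight: 7 <= 8, total value: 17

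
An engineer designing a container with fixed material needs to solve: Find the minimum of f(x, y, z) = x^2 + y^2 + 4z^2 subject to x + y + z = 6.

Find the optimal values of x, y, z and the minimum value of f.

Using Lagrange multipliers on f = x^2 + y^2 + 4z^2 with constraint x + y + z = 6:
Conditions: 2*1*x = lambda, 2*1*y = lambda, 2*4*z = lambda
So x = lambda/2, y = lambda/2, z = lambda/8
Substituting into constraint: lambda * (9/8) = 6
lambda = 16/3
x = 8/3, y = 8/3, z = 2/3
Minimum value = 16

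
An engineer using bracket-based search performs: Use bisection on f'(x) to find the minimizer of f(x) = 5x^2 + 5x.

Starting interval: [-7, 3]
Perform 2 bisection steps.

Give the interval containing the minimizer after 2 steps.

Finding critical point of f(x) = 5x^2 + 5x using bisection on f'(x) = 10x + 5.
f'(x) = 0 when x = -1/2.
Starting interval: [-7, 3]
Step 1: mid = -2, f'(mid) = -15, new interval = [-2, 3]
Step 2: mid = 1/2, f'(mid) = 10, new interval = [-2, 1/2]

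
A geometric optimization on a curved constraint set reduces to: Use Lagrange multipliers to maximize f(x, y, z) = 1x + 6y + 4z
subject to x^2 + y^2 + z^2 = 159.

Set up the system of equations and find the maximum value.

Lagrange conditions: 1 = 2*lambda*x, 6 = 2*lambda*y, 4 = 2*lambda*z
So x:1 = y:6 = z:4, i.e. x = 1t, y = 6t, z = 4t
Constraint: t^2*(1^2 + 6^2 + 4^2) = 159
  t^2 * 53 = 159  =>  t = sqrt(3)
Maximum = 1*1t + 6*6t + 4*4t = 53*sqrt(3) = sqrt(8427)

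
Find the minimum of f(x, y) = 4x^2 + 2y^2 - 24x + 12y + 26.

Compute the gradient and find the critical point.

f(x,y) = 4x^2 + 2y^2 - 24x + 12y + 26
df/dx = 8x + (-24) = 0  =>  x = 3
df/dy = 4y + (12) = 0  =>  y = -3
f(3, -3) = 4*(3)^2 + 2*(-3)^2 + -24*(3) + 12*(-3) + 26 = -28
Hessian is diagonal with entries 8, 4 > 0, so this is a minimum.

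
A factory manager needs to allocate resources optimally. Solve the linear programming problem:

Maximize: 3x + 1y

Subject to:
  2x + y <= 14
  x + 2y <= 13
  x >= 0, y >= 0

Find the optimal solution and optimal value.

Feasible vertices: (0, 0), (0, 13/2), (5, 4), (7, 0)
Objective 3x + 1y at each:
  (0, 0): 0
  (0, 13/2): 13/2
  (5, 4): 19
  (7, 0): 21
Maximum is 21 at (7, 0).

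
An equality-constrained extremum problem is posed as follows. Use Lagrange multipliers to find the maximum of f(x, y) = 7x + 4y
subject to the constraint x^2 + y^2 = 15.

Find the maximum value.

Set up Lagrange conditions: grad f = lambda * grad g
  7 = 2*lambda*x
  4 = 2*lambda*y
From these: x/y = 7/4, so x = 7t, y = 4t for some t.
Substitute into constraint: (7t)^2 + (4t)^2 = 15
  t^2 * 65 = 15
  t = sqrt(15/65)
Maximum = 7*x + 4*y = (7^2 + 4^2)*t = 65 * sqrt(15/65) = sqrt(975)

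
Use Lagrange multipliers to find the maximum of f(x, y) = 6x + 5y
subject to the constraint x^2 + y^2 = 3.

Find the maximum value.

Set up Lagrange conditions: grad f = lambda * grad g
  6 = 2*lambda*x
  5 = 2*lambda*y
From these: x/y = 6/5, so x = 6t, y = 5t for some t.
Substitute into constraint: (6t)^2 + (5t)^2 = 3
  t^2 * 61 = 3
  t = sqrt(3/61)
Maximum = 6*x + 5*y = (6^2 + 5^2)*t = 61 * sqrt(3/61) = sqrt(183)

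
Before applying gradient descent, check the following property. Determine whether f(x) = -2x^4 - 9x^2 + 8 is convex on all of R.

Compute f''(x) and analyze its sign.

f(x) = -2x^4 - 9x^2 + 8
f'(x) = -8x^3 + -18x
f''(x) = -24x^2 + -18
f''(x) = -24x^2 + -18 <= -18 < 0 for all x
Therefore, f is concave on R.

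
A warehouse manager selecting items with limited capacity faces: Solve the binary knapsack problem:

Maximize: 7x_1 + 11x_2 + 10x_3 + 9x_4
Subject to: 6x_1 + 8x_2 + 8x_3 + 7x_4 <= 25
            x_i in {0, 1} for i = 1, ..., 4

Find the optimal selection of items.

Items: item 1 (v=7, w=6), item 2 (v=11, w=8), item 3 (v=10, w=8), item 4 (v=9, w=7)
Capacity: 25
Checking all 16 subsets (w = total weight, v = total value):
  {}: w = 0, v = 0
  {1}: w = 6, v = 7
  {2}: w = 8, v = 11
  {3}: w = 8, v = 10
  {4}: w = 7, v = 9
  {1, 2}: w = 14, v = 18
  {1, 3}: w = 14, v = 17
  {1, 4}: w = 13, v = 16
  {2, 3}: w = 16, v = 21
  {2, 4}: w = 15, v = 20
  {3, 4}: w = 15, v = 19
  {1, 2, 3}: w = 22, v = 28
  {1, 2, 4}: w = 21, v = 27
  {1, 3, 4}: w = 21, v = 26
  {2, 3, 4}: w = 23, v = 30
  {1, 2, 3, 4}: w = 29 > 25, infeasible
Best feasible subset: items [2, 3, 4]
Total weight: 23 <= 25, total value: 30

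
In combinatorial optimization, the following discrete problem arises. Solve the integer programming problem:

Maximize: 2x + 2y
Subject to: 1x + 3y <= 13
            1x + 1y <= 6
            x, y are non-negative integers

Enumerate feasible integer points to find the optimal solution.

Constraint 1: 1x + 3y <= 13
Constraint 2: 1x + 1y <= 6
Feasible x range (need y >= 0): 0 <= x <= min(13/1, 6/1) => x in {0, ..., 6}.
Enumerate feasible integer points row by row (the coefficient of y is 2 > 0, so for each x the largest feasible y gives the best value):
  x = 0: y <= min((13 - 1*0)/3, (6 - 1*0)/1) => y in {0, ..., 4}; best 2*0 + 2*4 = 8
  x = 1: y <= min((13 - 1*1)/3, (6 - 1*1)/1) => y in {0, ..., 4}; best 2*1 + 2*4 = 10
  x = 2: y <= min((13 - 1*2)/3, (6 - 1*2)/1) => y in {0, ..., 3}; best 2*2 + 2*3 = 10
  x = 3: y <= min((13 - 1*3)/3, (6 - 1*3)/1) => y in {0, ..., 3}; best 2*3 + 2*3 = 12
  x = 4: y <= min((13 - 1*4)/3, (6 - 1*4)/1) => y in {0, ..., 2}; best 2*4 + 2*2 = 12
  x = 5: y <= min((13 - 1*5)/3, (6 - 1*5)/1) => y in {0, ..., 1}; best 2*5 + 2*1 = 12
  x = 6: y <= min((13 - 1*6)/3, (6 - 1*6)/1) => y in {0}; best 2*6 + 2*0 = 12
The maximum 2x + 2y = 12 is achieved at x = 3, y = 3.
(The same value 12 is also attained at (4, 2), (5, 1), (6, 0).)
Check: 1*3 + 3*3 = 12 <= 13 and 1*3 + 1*3 = 6 <= 6.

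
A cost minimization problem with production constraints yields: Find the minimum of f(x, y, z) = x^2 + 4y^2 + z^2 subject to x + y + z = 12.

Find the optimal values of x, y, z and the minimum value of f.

Using Lagrange multipliers on f = x^2 + 4y^2 + z^2 with constraint x + y + z = 12:
Conditions: 2*1*x = lambda, 2*4*y = lambda, 2*1*z = lambda
So x = lambda/2, y = lambda/8, z = lambda/2
Substituting into constraint: lambda * (9/8) = 12
lambda = 32/3
x = 16/3, y = 4/3, z = 16/3
Minimum value = 64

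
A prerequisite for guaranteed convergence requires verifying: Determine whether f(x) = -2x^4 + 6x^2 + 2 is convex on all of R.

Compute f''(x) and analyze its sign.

f(x) = -2x^4 + 6x^2 + 2
f'(x) = -8x^3 + 12x
f''(x) = -24x^2 + 12
f''(x) = -24x^2 + 12 -> -inf as |x| -> inf
Therefore, f is not globally convex on R.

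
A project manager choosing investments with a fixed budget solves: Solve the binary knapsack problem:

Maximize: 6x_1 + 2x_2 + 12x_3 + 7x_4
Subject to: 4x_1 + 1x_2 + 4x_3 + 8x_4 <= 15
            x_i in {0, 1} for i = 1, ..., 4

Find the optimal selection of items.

Items: item 1 (v=6, w=4), item 2 (v=2, w=1), item 3 (v=12, w=4), item 4 (v=7, w=8)
Capacity: 15
Checking all 16 subsets (w = total weight, v = total value):
  {}: w = 0, v = 0
  {1}: w = 4, v = 6
  {2}: w = 1, v = 2
  {3}: w = 4, v = 12
  {4}: w = 8, v = 7
  {1, 2}: w = 5, v = 8
  {1, 3}: w = 8, v = 18
  {1, 4}: w = 12, v = 13
  {2, 3}: w = 5, v = 14
  {2, 4}: w = 9, v = 9
  {3, 4}: w = 12, v = 19
  {1, 2, 3}: w = 9, v = 20
  {1, 2, 4}: w = 13, v = 15
  {1, 3, 4}: w = 16 > 15, infeasible
  {2, 3, 4}: w = 13, v = 21
  {1, 2, 3, 4}: w = 17 > 15, infeasible
Best feasible subset: items [2, 3, 4]
Total weight: 13 <= 15, total value: 21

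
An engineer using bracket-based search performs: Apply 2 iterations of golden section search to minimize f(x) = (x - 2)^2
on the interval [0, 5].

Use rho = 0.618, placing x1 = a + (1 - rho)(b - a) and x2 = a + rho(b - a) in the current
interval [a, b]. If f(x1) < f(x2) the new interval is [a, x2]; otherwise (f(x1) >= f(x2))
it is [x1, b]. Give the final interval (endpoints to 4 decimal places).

Golden section search for min of f(x) = (x - 2)^2 on [0, 5].
Each step: x1 = a + (1 - rho)(b - a), x2 = a + rho(b - a); if f(x1) < f(x2) keep [a, x2], otherwise keep [x1, b].
Step 1: [0.0000, 5.0000], x1=1.9100 (f=0.0081), x2=3.0900 (f=1.1881); f(x1) < f(x2) => keep [0.0000, 3.0900]
Step 2: [0.0000, 3.0900], x1=1.1804 (f=0.6718), x2=1.9096 (f=0.0082); f(x1) > f(x2) => keep [1.1804, 3.0900]
Final interval: [1.1804, 3.0900]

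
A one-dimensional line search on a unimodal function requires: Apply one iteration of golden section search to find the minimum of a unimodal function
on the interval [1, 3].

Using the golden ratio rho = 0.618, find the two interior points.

Golden section search on [1, 3].
Golden ratio rho = 0.618 (approx).
Interior points:
  x_1 = 1 + (1-0.618)*2 = 1.7640
  x_2 = 1 + 0.618*2 = 2.2360
Compare f(x_1) and f(x_2) to determine which subinterval to keep.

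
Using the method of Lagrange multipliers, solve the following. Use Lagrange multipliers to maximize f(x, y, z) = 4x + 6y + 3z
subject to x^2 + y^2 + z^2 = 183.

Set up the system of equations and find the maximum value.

Lagrange conditions: 4 = 2*lambda*x, 6 = 2*lambda*y, 3 = 2*lambda*z
So x:4 = y:6 = z:3, i.e. x = 4t, y = 6t, z = 3t
Constraint: t^2*(4^2 + 6^2 + 3^2) = 183
  t^2 * 61 = 183  =>  t = sqrt(3)
Maximum = 4*4t + 6*6t + 3*3t = 61*sqrt(3) = sqrt(11163)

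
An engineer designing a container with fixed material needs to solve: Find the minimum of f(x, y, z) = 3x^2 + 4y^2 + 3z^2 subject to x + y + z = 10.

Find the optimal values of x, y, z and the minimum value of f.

Using Lagrange multipliers on f = 3x^2 + 4y^2 + 3z^2 with constraint x + y + z = 10:
Conditions: 2*3*x = lambda, 2*4*y = lambda, 2*3*z = lambda
So x = lambda/6, y = lambda/8, z = lambda/6
Substituting into constraint: lambda * (11/24) = 10
lambda = 240/11
x = 40/11, y = 30/11, z = 40/11
Minimum value = 1200/11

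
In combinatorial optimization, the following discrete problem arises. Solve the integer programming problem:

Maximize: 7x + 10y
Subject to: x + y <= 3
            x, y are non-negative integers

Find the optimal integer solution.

Objective: 7x + 10y, constraint: x + y <= 3
Coefficient of y is 10 > coefficient of x is 7, so allocate the entire budget to y.
Optimal: x = 0, y = 3, value = 30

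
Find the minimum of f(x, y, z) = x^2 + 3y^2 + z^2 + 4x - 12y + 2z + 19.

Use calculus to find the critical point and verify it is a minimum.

f(x,y,z) = x^2 + 3y^2 + z^2 + 4x - 12y + 2z + 19
df/dx = 2x + (4) = 0 => x = -2
df/dy = 6y + (-12) = 0 => y = 2
df/dz = 2z + (2) = 0 => z = -1
f(-2,2,-1) = 1*(-2)^2 + 3*(2)^2 + 1*(-1)^2 + 4*(-2) + -12*(2) + 2*(-1) + 19 = 2
Hessian is diagonal with entries 2, 6, 2 > 0, confirmed minimum.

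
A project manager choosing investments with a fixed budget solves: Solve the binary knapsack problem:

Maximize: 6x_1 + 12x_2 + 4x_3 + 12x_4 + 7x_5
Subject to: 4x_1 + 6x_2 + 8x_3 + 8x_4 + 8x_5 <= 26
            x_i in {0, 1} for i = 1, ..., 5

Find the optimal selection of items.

Items: item 1 (v=6, w=4), item 2 (v=12, w=6), item 3 (v=4, w=8), item 4 (v=12, w=8), item 5 (v=7, w=8)
Capacity: 26
Checking all 32 subsets (w = total weight, v = total value):
  {}: w = 0, v = 0
  {1}: w = 4, v = 6
  {2}: w = 6, v = 12
  {3}: w = 8, v = 4
  {4}: w = 8, v = 12
  {5}: w = 8, v = 7
  {1, 2}: w = 10, v = 18
  {1, 3}: w = 12, v = 10
  {1, 4}: w = 12, v = 18
  {1, 5}: w = 12, v = 13
  {2, 3}: w = 14, v = 16
  {2, 4}: w = 14, v = 24
  {2, 5}: w = 14, v = 19
  {3, 4}: w = 16, v = 16
  {3, 5}: w = 16, v = 11
  {4, 5}: w = 16, v = 19
  {1, 2, 3}: w = 18, v = 22
  {1, 2, 4}: w = 18, v = 30
  {1, 2, 5}: w = 18, v = 25
  {1, 3, 4}: w = 20, v = 22
  {1, 3, 5}: w = 20, v = 17
  {1, 4, 5}: w = 20, v = 25
  {2, 3, 4}: w = 22, v = 28
  {2, 3, 5}: w = 22, v = 23
  {2, 4, 5}: w = 22, v = 31
  {3, 4, 5}: w = 24, v = 23
  {1, 2, 3, 4}: w = 26, v = 34
  {1, 2, 3, 5}: w = 26, v = 29
  {1, 2, 4, 5}: w = 26, v = 37
  {1, 3, 4, 5}: w = 28 > 26, infeasible
  {2, 3, 4, 5}: w = 30 > 26, infeasible
  {1, 2, 3, 4, 5}: w = 34 > 26, infeasible
Best feasible subset: items [1, 2, 4, 5]
Total weight: 26 <= 26, total value: 37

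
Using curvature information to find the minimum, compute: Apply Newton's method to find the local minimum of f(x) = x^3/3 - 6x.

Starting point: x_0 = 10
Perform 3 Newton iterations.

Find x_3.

f(x) = x^3/3 - 6x
f'(x) = x^2 - 6, f''(x) = 2x
Newton update: x_{n+1} = x_n - (x_n^2 - 6)/(2*x_n)
Step 1: x_0 = 10, f'=94, f''=20, x_1 = 53/10
Step 2: x_1 = 53/10, f'=2209/100, f''=53/5, x_2 = 3409/1060
Step 3: x_2 = 3409/1060, f'=4879681/1123600, f''=3409/530, x_3 = 18362881/7227080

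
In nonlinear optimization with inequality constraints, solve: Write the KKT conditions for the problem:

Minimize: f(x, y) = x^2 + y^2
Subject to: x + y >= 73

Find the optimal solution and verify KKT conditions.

KKT conditions for min x^2 + y^2 s.t. x + y >= 73:
Stationarity: 2x = mu, 2y = mu
So x = y = mu/2.
Complementary slackness: mu*(x + y - 73) = 0
Primal feasibility: x + y >= 73; dual feasibility: mu >= 0
If mu = 0 then x = y = 0, but 0 + 0 < 73 is infeasible, so the constraint is active.
Constraint active: x + y = 2*(mu/2) = 73 => mu = 73
x = y = 73/2, f = 5329/2
Verify: stationarity 2*(73/2) = 73 = mu; primal 73/2 + 73/2 = 73 >= 73; dual mu = 73 >= 0; complementary slackness 73*(73 - 73) = 0. All KKT conditions hold.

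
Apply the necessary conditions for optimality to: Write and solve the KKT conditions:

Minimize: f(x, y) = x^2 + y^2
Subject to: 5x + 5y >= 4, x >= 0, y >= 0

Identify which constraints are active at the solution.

KKT conditions for min x^2 + y^2 s.t. 5x + 5y >= 4, x >= 0, y >= 0:
Stationarity: 2x = mu*5 + mu_x, 2y = mu*5 + mu_y, with mu, mu_x, mu_y >= 0
Complementary slackness: mu*(5x + 5y - 4) = 0, mu_x*x = 0, mu_y*y = 0
(0, 0) is infeasible (5*0 + 5*0 < 4), so if mu = 0 stationarity would force x = mu_x/2 >= 0, y = mu_y/2 >= 0 with mu_x*x = mu_y*y = 0, i.e. x = y = 0: contradiction. Hence mu > 0 and 5x + 5y = 4 is active.
Try x > 0, y > 0 (so mu_x = mu_y = 0): x = 5*mu/2, y = 5*mu/2
Substitute: 5*(5*mu/2) + 5*(5*mu/2) = 4
  mu*50/2 = 4 => mu = 4/25
x* = 2/5 > 0, y* = 2/5 > 0, consistent with mu_x = mu_y = 0.
f is convex and the constraints are linear, so this KKT point is the global minimum.
f* = 8/25
Active constraints: 5x + 5y >= 4 (holds with equality, mu = 4/25 > 0); x >= 0 and y >= 0 are inactive (mu_x = mu_y = 0).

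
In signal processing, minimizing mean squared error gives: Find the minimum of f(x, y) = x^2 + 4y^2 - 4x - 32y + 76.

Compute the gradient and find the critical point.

f(x,y) = x^2 + 4y^2 - 4x - 32y + 76
df/dx = 2x + (-4) = 0  =>  x = 2
df/dy = 8y + (-32) = 0  =>  y = 4
f(2, 4) = 1*(2)^2 + 4*(4)^2 + -4*(2) + -32*(4) + 76 = 8
Hessian is diagonal with entries 2, 8 > 0, so this is a minimum.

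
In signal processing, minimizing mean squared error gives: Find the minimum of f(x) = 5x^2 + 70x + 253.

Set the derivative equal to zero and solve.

f(x) = 5x^2 + 70x + 253
f'(x) = 10x + (70) = 0
x = -70/10 = -7
f(-7) = 8
Since f''(x) = 10 > 0, this is a minimum.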